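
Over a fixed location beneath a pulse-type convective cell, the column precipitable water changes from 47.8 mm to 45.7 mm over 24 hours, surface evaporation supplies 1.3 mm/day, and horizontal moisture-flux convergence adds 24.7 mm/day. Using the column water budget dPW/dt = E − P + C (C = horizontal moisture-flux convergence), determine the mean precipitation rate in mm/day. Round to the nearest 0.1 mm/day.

dPW/dt = (45.7 − 47.8) mm / (24/24 day) = -2.100 mm/day.
P = E + C − dPW/dt = 1.3 + (24.7) − (-2.100) = 28.1 mm/day.

P ≈ 28.1 mm/day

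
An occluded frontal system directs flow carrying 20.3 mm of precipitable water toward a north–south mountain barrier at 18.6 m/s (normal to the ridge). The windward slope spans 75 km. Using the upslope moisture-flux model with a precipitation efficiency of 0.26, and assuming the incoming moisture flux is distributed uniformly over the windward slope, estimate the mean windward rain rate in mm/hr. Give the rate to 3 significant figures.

R ≈ 4.71 mm/hr

Incoming column moisture flux per unit ridge length: F = V × PW = 18.6 × 20.3 = 377.58 mm·m/s.
Spread over the 75 km slope with efficiency ε = 0.26: R = ε·F/W = 0.26 × 377.58 / 75000 m = 1.309e-03 mm/s.
R = 1.309e-03 × 3600 = 4.71 mm/hr.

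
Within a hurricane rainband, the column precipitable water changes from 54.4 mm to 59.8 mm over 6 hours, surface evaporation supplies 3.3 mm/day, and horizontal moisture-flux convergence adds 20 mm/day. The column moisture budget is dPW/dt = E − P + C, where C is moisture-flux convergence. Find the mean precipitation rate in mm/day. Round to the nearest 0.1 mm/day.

P ≈ 1.7 mm/day

dPW/dt = (59.8 − 54.4) mm / (6/24 day) = +21.600 mm/day.
P = E + C − dPW/dt = 3.3 + (20) − (+21.600) = 1.7 mm/day.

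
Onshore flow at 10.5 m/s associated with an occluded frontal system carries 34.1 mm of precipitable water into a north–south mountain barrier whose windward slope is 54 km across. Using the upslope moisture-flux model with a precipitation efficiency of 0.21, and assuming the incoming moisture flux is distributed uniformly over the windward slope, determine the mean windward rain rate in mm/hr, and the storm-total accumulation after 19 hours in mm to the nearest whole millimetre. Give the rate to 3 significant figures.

Incoming column moisture flux per unit ridge length: F = V × PW = 10.5 × 34.1 = 358.05 mm·m/s.
Spread over the 54 km slope with efficiency ε = 0.21: R = ε·F/W = 0.21 × 358.05 / 54000 m = 1.392e-03 mm/s.
R = 1.392e-03 × 3600 = 5.01 mm/hr.
Over 19 h: total = 5.01 × 19 = 95.19 ≈ 95 mm.

R ≈ 5.01 mm/hr; total ≈ 95 mm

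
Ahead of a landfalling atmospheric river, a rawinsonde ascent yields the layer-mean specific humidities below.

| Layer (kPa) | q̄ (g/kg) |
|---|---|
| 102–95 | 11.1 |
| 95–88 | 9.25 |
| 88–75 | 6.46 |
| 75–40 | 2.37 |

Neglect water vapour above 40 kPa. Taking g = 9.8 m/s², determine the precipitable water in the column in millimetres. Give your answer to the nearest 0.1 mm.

Precipitable water is the column-integrated vapour mass per unit area: PW = (1/g) Σ q̄ Δp, with q in kg/kg and Δp in Pa (1 kg/m² of water = 1 mm).
Layer 102–95 kPa: Δp = 70 hPa = 7000 Pa, q̄ = 0.0111 kg/kg → 0.0111 × 7000 / 9.8 = 7.93 mm
Layer 95–88 kPa: Δp = 70 hPa = 7000 Pa, q̄ = 0.00925 kg/kg → 0.00925 × 7000 / 9.8 = 6.61 mm
Layer 88–75 kPa: Δp = 130 hPa = 13000 Pa, q̄ = 0.00646 kg/kg → 0.00646 × 13000 / 9.8 = 8.57 mm
Layer 75–40 kPa: Δp = 350 hPa = 35000 Pa, q̄ = 0.00237 kg/kg → 0.00237 × 35000 / 9.8 = 8.46 mm
PW = 7.93 + 6.61 + 8.57 + 8.46 = 31.57 ≈ 31.6 mm.

PW ≈ 31.6 mm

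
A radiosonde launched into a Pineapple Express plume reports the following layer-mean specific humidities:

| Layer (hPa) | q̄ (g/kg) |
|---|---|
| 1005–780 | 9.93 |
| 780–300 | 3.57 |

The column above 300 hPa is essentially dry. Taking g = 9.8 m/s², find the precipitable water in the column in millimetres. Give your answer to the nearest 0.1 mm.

Precipitable water is the column-integrated vapour mass per unit area: PW = (1/g) Σ q̄ Δp, with q in kg/kg and Δp in Pa (1 kg/m² of water = 1 mm).
Layer 1005–780 hPa: Δp = 225 hPa = 22500 Pa, q̄ = 0.00993 kg/kg → 0.00993 × 22500 / 9.8 = 22.80 mm
Layer 780–300 hPa: Δp = 480 hPa = 48000 Pa, q̄ = 0.00357 kg/kg → 0.00357 × 48000 / 9.8 = 17.49 mm
PW = 22.80 + 17.49 = 40.29 ≈ 40.3 mm.

PW ≈ 40.3 mm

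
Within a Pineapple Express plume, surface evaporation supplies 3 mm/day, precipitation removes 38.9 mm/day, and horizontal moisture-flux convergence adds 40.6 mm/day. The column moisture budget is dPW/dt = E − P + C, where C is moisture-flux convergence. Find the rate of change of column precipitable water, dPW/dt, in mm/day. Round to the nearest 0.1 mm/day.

dPW/dt = E − P + C = 3 − 38.9 + (40.6) = 4.7 mm/day.

dPW/dt ≈ 4.7 mm/day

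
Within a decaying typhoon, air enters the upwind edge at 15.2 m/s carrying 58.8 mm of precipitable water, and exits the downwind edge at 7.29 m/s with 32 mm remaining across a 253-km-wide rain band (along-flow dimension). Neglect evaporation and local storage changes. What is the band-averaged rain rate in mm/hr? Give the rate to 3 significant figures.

R ≈ 9.40 mm/hr

Column moisture flux per unit crosswind length is F = V × PW.
Inflow: F_in = 15.2 × 58.8 = 893.76 mm·m/s
Outflow: F_out = 7.29 × 32 = 233.28 mm·m/s
Steady-state rate R = (F_in − F_out)/L = (893.76 − 233.28) / 253000 m = 2.611e-03 mm/s.
R = 2.611e-03 × 3600 = 9.40 mm/hr.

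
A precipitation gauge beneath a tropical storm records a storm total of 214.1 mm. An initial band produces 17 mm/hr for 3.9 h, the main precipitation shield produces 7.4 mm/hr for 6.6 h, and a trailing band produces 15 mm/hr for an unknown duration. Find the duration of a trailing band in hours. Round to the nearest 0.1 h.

duration ≈ 6.6 h

Known phases: 17 × 3.9 + 7.4 × 6.6 = 66.3 + 48.84 = 115.14 mm.
Remaining depth = 214.1 − 115.14 = 98.96 mm.
Duration = 98.96 / 15 = 6.6 h.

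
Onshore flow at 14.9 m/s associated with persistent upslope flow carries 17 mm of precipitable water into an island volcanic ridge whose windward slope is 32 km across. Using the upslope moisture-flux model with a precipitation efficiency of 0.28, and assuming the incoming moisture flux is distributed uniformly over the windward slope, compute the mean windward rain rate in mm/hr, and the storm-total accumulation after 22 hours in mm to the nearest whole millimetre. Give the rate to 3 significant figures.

Incoming column moisture flux per unit ridge length: F = V × PW = 14.9 × 17 = 253.3 mm·m/s.
Spread over the 32 km slope with efficiency ε = 0.28: R = ε·F/W = 0.28 × 253.3 / 32000 m = 2.216e-03 mm/s.
R = 2.216e-03 × 3600 = 7.98 mm/hr.
Over 22 h: total = 7.98 × 22 = 175.56 ≈ 176 mm.

R ≈ 7.98 mm/hr; total ≈ 176 mm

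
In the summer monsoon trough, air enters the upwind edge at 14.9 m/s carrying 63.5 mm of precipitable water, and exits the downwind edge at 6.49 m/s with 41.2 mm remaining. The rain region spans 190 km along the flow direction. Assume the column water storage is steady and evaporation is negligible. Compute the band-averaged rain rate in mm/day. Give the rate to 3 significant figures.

Column moisture flux per unit crosswind length is F = V × PW.
Inflow: F_in = 14.9 × 63.5 = 946.15 mm·m/s
Outflow: F_out = 6.49 × 41.2 = 267.388 mm·m/s
Steady-state rate R = (F_in − F_out)/L = (946.15 − 267.388) / 190000 m = 3.572e-03 mm/s.
R = 3.572e-03 × 3600 × 24 = 309 mm/day.

R ≈ 309 mm/day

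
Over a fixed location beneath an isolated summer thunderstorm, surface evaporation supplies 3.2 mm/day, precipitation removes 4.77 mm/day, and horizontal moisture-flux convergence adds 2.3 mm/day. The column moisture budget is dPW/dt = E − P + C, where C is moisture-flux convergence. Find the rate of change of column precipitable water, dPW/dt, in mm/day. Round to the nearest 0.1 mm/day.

dPW/dt ≈ 0.7 mm/day

dPW/dt = E − P + C = 3.2 − 4.77 + (2.3) = 0.7 mm/day.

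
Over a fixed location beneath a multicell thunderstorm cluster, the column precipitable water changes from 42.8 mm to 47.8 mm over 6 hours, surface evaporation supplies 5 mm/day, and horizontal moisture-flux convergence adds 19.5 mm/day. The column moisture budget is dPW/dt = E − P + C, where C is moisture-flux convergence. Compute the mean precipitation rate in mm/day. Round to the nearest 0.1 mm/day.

dPW/dt = (47.8 − 42.8) mm / (6/24 day) = +20.000 mm/day.
P = E + C − dPW/dt = 5 + (19.5) − (+20.000) = 4.5 mm/day.

P ≈ 4.5 mm/day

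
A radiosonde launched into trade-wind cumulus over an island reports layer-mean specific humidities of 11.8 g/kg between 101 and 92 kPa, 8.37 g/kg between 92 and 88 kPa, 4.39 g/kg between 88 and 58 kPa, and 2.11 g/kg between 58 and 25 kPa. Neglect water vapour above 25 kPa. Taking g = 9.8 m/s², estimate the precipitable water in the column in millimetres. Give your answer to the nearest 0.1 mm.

Precipitable water is the column-integrated vapour mass per unit area: PW = (1/g) Σ q̄ Δp, with q in kg/kg and Δp in Pa (1 kg/m² of water = 1 mm).
Layer 101–92 kPa: Δp = 90 hPa = 9000 Pa, q̄ = 0.0118 kg/kg → 0.0118 × 9000 / 9.8 = 10.84 mm
Layer 92–88 kPa: Δp = 40 hPa = 4000 Pa, q̄ = 0.00837 kg/kg → 0.00837 × 4000 / 9.8 = 3.42 mm
Layer 88–58 kPa: Δp = 300 hPa = 30000 Pa, q̄ = 0.00439 kg/kg → 0.00439 × 30000 / 9.8 = 13.44 mm
Layer 58–25 kPa: Δp = 330 hPa = 33000 Pa, q̄ = 0.00211 kg/kg → 0.00211 × 33000 / 9.8 = 7.11 mm
PW = 10.84 + 3.42 + 13.44 + 7.11 = 34.81 ≈ 34.8 mm.

PW ≈ 34.8 mm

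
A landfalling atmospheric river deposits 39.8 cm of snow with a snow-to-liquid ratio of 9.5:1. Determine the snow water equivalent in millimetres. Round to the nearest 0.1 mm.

SWE = snow depth / ratio = 39.8 cm / 9.5 = 4.189 cm = 41.9 mm.

SWE ≈ 41.9 mm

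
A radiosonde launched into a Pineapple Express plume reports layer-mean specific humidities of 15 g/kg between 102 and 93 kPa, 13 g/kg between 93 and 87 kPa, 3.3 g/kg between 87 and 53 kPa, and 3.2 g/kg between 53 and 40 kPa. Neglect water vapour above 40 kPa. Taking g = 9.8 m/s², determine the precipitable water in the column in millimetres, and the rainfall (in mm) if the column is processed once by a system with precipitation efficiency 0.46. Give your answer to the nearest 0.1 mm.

Precipitable water is the column-integrated vapour mass per unit area: PW = (1/g) Σ q̄ Δp, with q in kg/kg and Δp in Pa (1 kg/m² of water = 1 mm).
Layer 102–93 kPa: Δp = 90 hPa = 9000 Pa, q̄ = 0.015 kg/kg → 0.015 × 9000 / 9.8 = 13.78 mm
Layer 93–87 kPa: Δp = 60 hPa = 6000 Pa, q̄ = 0.013 kg/kg → 0.013 × 6000 / 9.8 = 7.96 mm
Layer 87–53 kPa: Δp = 340 hPa = 34000 Pa, q̄ = 0.0033 kg/kg → 0.0033 × 34000 / 9.8 = 11.45 mm
Layer 53–40 kPa: Δp = 130 hPa = 13000 Pa, q̄ = 0.0032 kg/kg → 0.0032 × 13000 / 9.8 = 4.24 mm
PW = 13.78 + 7.96 + 11.45 + 4.24 = 37.43 ≈ 37.4 mm.
Rainfall = ε × PW = 0.46 × 37.4 = 17.2 mm.

PW ≈ 37.4 mm; rainfall ≈ 17.2 mm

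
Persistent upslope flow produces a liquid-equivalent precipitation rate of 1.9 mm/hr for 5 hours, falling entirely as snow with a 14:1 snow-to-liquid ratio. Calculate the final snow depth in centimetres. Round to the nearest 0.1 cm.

snow depth ≈ 13.3 cm

Liquid-equivalent depth = 1.9 × 5 = 9.5 mm.
Snow depth = 9.5 mm × 14 = 133 mm = 13.3 cm.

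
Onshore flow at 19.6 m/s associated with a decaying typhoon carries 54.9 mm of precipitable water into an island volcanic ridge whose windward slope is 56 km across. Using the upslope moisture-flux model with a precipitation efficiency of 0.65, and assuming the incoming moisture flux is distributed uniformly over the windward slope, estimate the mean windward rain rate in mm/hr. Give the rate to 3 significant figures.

Incoming column moisture flux per unit ridge length: F = V × PW = 19.6 × 54.9 = 1076.04 mm·m/s.
Spread over the 56 km slope with efficiency ε = 0.65: R = ε·F/W = 0.65 × 1076.04 / 56000 m = 1.249e-02 mm/s.
R = 1.249e-02 × 3600 = 45.0 mm/hr.

R ≈ 45.0 mm/hr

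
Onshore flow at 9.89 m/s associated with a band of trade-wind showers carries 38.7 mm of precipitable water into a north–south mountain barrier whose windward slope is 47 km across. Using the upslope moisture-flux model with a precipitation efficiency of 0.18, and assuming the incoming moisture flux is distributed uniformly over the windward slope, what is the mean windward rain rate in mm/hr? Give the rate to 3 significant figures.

Incoming column moisture flux per unit ridge length: F = V × PW = 9.89 × 38.7 = 382.743 mm·m/s.
Spread over the 47 km slope with efficiency ε = 0.18: R = ε·F/W = 0.18 × 382.743 / 47000 m = 1.466e-03 mm/s.
R = 1.466e-03 × 3600 = 5.28 mm/hr.

R ≈ 5.28 mm/hr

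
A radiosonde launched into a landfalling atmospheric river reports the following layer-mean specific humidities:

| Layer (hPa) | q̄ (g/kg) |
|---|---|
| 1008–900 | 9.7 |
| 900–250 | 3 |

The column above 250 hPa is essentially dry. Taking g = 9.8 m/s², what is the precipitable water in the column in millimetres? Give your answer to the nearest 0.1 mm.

Precipitable water is the column-integrated vapour mass per unit area: PW = (1/g) Σ q̄ Δp, with q in kg/kg and Δp in Pa (1 kg/m² of water = 1 mm).
Layer 1008–900 hPa: Δp = 108 hPa = 10800 Pa, q̄ = 0.0097 kg/kg → 0.0097 × 10800 / 9.8 = 10.69 mm
Layer 900–250 hPa: Δp = 650 hPa = 65000 Pa, q̄ = 0.003 kg/kg → 0.003 × 65000 / 9.8 = 19.90 mm
PW = 10.69 + 19.90 = 30.59 ≈ 30.6 mm.

PW ≈ 30.6 mm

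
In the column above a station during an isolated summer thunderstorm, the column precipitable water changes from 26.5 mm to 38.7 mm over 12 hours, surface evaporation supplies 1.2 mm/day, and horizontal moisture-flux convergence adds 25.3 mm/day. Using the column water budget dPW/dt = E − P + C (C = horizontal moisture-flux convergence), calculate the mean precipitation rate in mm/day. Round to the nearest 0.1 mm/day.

dPW/dt = (38.7 − 26.5) mm / (12/24 day) = +24.400 mm/day.
P = E + C − dPW/dt = 1.2 + (25.3) − (+24.400) = 2.1 mm/day.

P ≈ 2.1 mm/day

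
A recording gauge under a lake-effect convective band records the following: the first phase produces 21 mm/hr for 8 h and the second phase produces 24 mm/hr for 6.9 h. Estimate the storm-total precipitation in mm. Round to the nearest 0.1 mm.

Total = Σ Rᵢ Δtᵢ = 21 × 8 + 24 × 6.9
      = 168 + 165.6 = 333.6 mm.

total ≈ 333.6 mm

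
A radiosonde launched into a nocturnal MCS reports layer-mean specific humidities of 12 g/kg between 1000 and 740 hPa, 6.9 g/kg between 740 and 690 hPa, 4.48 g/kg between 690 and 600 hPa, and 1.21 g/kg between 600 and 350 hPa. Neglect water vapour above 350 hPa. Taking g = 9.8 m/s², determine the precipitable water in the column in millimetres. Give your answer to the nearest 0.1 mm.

Precipitable water is the column-integrated vapour mass per unit area: PW = (1/g) Σ q̄ Δp, with q in kg/kg and Δp in Pa (1 kg/m² of water = 1 mm).
Layer 1000–740 hPa: Δp = 260 hPa = 26000 Pa, q̄ = 0.012 kg/kg → 0.012 × 26000 / 9.8 = 31.84 mm
Layer 740–690 hPa: Δp = 50 hPa = 5000 Pa, q̄ = 0.0069 kg/kg → 0.0069 × 5000 / 9.8 = 3.52 mm
Layer 690–600 hPa: Δp = 90 hPa = 9000 Pa, q̄ = 0.00448 kg/kg → 0.00448 × 9000 / 9.8 = 4.11 mm
Layer 600–350 hPa: Δp = 250 hPa = 25000 Pa, q̄ = 0.00121 kg/kg → 0.00121 × 25000 / 9.8 = 3.09 mm
PW = 31.84 + 3.52 + 4.11 + 3.09 = 42.56 ≈ 42.6 mm.

PW ≈ 42.6 mm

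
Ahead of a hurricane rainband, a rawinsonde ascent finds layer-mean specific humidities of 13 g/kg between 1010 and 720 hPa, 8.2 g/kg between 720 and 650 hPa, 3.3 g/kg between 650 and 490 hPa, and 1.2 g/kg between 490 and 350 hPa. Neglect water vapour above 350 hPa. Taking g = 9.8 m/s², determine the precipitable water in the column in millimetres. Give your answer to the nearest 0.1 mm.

Precipitable water is the column-integrated vapour mass per unit area: PW = (1/g) Σ q̄ Δp, with q in kg/kg and Δp in Pa (1 kg/m² of water = 1 mm).
Layer 1010–720 hPa: Δp = 290 hPa = 29000 Pa, q̄ = 0.013 kg/kg → 0.013 × 29000 / 9.8 = 38.47 mm
Layer 720–650 hPa: Δp = 70 hPa = 7000 Pa, q̄ = 0.0082 kg/kg → 0.0082 × 7000 / 9.8 = 5.86 mm
Layer 650–490 hPa: Δp = 160 hPa = 16000 Pa, q̄ = 0.0033 kg/kg → 0.0033 × 16000 / 9.8 = 5.39 mm
Layer 490–350 hPa: Δp = 140 hPa = 14000 Pa, q̄ = 0.0012 kg/kg → 0.0012 × 14000 / 9.8 = 1.71 mm
PW = 38.47 + 5.86 + 5.39 + 1.71 = 51.43 ≈ 51.4 mm.

PW ≈ 51.4 mm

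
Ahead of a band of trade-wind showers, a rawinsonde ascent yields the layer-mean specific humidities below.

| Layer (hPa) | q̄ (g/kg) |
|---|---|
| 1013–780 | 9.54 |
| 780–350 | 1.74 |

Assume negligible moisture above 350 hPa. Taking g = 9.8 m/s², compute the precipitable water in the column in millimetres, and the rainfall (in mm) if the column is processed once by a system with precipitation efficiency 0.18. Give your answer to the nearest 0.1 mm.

PW ≈ 30.3 mm; rainfall ≈ 5.5 mm

Precipitable water is the column-integrated vapour mass per unit area: PW = (1/g) Σ q̄ Δp, with q in kg/kg and Δp in Pa (1 kg/m² of water = 1 mm).
Layer 1013–780 hPa: Δp = 233 hPa = 23300 Pa, q̄ = 0.00954 kg/kg → 0.00954 × 23300 / 9.8 = 22.68 mm
Layer 780–350 hPa: Δp = 430 hPa = 43000 Pa, q̄ = 0.00174 kg/kg → 0.00174 × 43000 / 9.8 = 7.63 mm
PW = 22.68 + 7.63 = 30.31 ≈ 30.3 mm.
Rainfall = ε × PW = 0.18 × 30.3 = 5.5 mm.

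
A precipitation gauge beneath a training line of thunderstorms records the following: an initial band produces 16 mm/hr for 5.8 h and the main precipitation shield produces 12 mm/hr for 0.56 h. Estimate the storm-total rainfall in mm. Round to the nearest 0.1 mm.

total ≈ 99.5 mm

Total = Σ Rᵢ Δtᵢ = 16 × 5.8 + 12 × 0.56
      = 92.8 + 6.72 = 99.5 mm.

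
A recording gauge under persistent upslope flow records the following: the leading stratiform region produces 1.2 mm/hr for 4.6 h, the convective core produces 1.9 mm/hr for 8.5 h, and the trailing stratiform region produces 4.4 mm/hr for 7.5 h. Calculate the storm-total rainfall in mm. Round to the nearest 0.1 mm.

total ≈ 54.7 mm

Total = Σ Rᵢ Δtᵢ = 1.2 × 4.6 + 1.9 × 8.5 + 4.4 × 7.5
      = 5.52 + 16.15 + 33 = 54.7 mm.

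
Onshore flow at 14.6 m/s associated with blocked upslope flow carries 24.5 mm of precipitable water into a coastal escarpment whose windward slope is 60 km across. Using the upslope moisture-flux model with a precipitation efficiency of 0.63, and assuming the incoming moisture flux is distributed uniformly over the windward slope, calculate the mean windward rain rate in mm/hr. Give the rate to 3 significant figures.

R ≈ 13.5 mm/hr

Incoming column moisture flux per unit ridge length: F = V × PW = 14.6 × 24.5 = 357.7 mm·m/s.
Spread over the 60 km slope with efficiency ε = 0.63: R = ε·F/W = 0.63 × 357.7 / 60000 m = 3.756e-03 mm/s.
R = 3.756e-03 × 3600 = 13.5 mm/hr.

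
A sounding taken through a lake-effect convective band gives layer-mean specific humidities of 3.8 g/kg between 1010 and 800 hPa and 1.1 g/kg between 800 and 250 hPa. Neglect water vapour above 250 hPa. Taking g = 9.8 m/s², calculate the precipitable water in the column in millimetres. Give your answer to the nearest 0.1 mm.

Precipitable water is the column-integrated vapour mass per unit area: PW = (1/g) Σ q̄ Δp, with q in kg/kg and Δp in Pa (1 kg/m² of water = 1 mm).
Layer 1010–800 hPa: Δp = 210 hPa = 21000 Pa, q̄ = 0.0038 kg/kg → 0.0038 × 21000 / 9.8 = 8.14 mm
Layer 800–250 hPa: Δp = 550 hPa = 55000 Pa, q̄ = 0.0011 kg/kg → 0.0011 × 55000 / 9.8 = 6.17 mm
PW = 8.14 + 6.17 = 14.31 ≈ 14.3 mm.

PW ≈ 14.3 mm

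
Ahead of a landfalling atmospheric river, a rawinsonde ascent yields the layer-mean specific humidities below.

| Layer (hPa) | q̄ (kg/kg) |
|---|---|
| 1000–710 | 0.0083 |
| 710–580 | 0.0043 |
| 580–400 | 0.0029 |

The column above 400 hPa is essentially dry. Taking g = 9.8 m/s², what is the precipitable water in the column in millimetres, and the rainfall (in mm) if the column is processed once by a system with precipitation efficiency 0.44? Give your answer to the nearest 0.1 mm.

PW ≈ 35.6 mm; rainfall ≈ 15.7 mm

Precipitable water is the column-integrated vapour mass per unit area: PW = (1/g) Σ q̄ Δp, with q in kg/kg and Δp in Pa (1 kg/m² of water = 1 mm).
Layer 1000–710 hPa: Δp = 290 hPa = 29000 Pa, q̄ = 0.0083 kg/kg → 0.0083 × 29000 / 9.8 = 24.56 mm
Layer 710–580 hPa: Δp = 130 hPa = 13000 Pa, q̄ = 0.0043 kg/kg → 0.0043 × 13000 / 9.8 = 5.70 mm
Layer 580–400 hPa: Δp = 180 hPa = 18000 Pa, q̄ = 0.0029 kg/kg → 0.0029 × 18000 / 9.8 = 5.33 mm
PW = 24.56 + 5.70 + 5.33 = 35.59 ≈ 35.6 mm.
Rainfall = ε × PW = 0.44 × 35.6 = 15.7 mm.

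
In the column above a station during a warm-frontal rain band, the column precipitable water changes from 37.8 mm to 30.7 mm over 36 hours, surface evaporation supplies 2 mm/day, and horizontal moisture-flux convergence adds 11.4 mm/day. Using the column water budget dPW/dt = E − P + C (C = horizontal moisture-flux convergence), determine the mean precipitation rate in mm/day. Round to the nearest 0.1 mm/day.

dPW/dt = (30.7 − 37.8) mm / (36/24 day) = -4.733 mm/day.
P = E + C − dPW/dt = 2 + (11.4) − (-4.733) = 18.1 mm/day.

P ≈ 18.1 mm/day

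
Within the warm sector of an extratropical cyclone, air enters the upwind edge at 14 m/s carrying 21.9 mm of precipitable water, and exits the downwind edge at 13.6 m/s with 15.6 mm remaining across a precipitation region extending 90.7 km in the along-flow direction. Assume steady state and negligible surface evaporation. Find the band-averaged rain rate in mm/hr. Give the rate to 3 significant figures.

R ≈ 3.75 mm/hr

Column moisture flux per unit crosswind length is F = V × PW.
Inflow: F_in = 14 × 21.9 = 306.6 mm·m/s
Outflow: F_out = 13.6 × 15.6 = 212.16 mm·m/s
Steady-state rate R = (F_in − F_out)/L = (306.6 − 212.16) / 90700 m = 1.041e-03 mm/s.
R = 1.041e-03 × 3600 = 3.75 mm/hr.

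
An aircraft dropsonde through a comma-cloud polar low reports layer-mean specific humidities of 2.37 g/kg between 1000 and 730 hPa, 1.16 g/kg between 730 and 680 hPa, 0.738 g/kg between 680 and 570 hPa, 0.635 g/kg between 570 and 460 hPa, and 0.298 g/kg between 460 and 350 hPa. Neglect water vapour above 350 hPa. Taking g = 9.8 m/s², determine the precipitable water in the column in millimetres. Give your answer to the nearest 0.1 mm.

PW ≈ 9.0 mm

Precipitable water is the column-integrated vapour mass per unit area: PW = (1/g) Σ q̄ Δp, with q in kg/kg and Δp in Pa (1 kg/m² of water = 1 mm).
Layer 1000–730 hPa: Δp = 270 hPa = 27000 Pa, q̄ = 0.00237 kg/kg → 0.00237 × 27000 / 9.8 = 6.53 mm
Layer 730–680 hPa: Δp = 50 hPa = 5000 Pa, q̄ = 0.00116 kg/kg → 0.00116 × 5000 / 9.8 = 0.59 mm
Layer 680–570 hPa: Δp = 110 hPa = 11000 Pa, q̄ = 0.000738 kg/kg → 0.000738 × 11000 / 9.8 = 0.83 mm
Layer 570–460 hPa: Δp = 110 hPa = 11000 Pa, q̄ = 0.000635 kg/kg → 0.000635 × 11000 / 9.8 = 0.71 mm
Layer 460–350 hPa: Δp = 110 hPa = 11000 Pa, q̄ = 0.000298 kg/kg → 0.000298 × 11000 / 9.8 = 0.33 mm
PW = 6.53 + 0.59 + 0.83 + 0.71 + 0.33 = 8.99 ≈ 9.0 mm.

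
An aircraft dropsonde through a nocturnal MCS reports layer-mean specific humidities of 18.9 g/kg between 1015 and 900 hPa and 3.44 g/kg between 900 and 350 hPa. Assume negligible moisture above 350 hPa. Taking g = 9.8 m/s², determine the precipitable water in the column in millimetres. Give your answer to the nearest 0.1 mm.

Precipitable water is the column-integrated vapour mass per unit area: PW = (1/g) Σ q̄ Δp, with q in kg/kg and Δp in Pa (1 kg/m² of water = 1 mm).
Layer 1015–900 hPa: Δp = 115 hPa = 11500 Pa, q̄ = 0.0189 kg/kg → 0.0189 × 11500 / 9.8 = 22.18 mm
Layer 900–350 hPa: Δp = 550 hPa = 55000 Pa, q̄ = 0.00344 kg/kg → 0.00344 × 55000 / 9.8 = 19.31 mm
PW = 22.18 + 19.31 = 41.49 ≈ 41.5 mm.

PW ≈ 41.5 mm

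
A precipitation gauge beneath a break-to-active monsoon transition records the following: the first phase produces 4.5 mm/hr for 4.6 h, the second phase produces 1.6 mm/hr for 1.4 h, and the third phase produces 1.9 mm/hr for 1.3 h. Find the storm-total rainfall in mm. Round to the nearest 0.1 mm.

Total = Σ Rᵢ Δtᵢ = 4.5 × 4.6 + 1.6 × 1.4 + 1.9 × 1.3
      = 20.7 + 2.24 + 2.47 = 25.4 mm.

total ≈ 25.4 mm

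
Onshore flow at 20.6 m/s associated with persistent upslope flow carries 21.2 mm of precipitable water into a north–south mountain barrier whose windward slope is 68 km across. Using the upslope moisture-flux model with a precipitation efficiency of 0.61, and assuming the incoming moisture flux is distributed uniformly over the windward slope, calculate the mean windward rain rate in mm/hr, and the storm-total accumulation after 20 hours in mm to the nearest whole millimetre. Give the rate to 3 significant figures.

R ≈ 14.1 mm/hr; total ≈ 282 mm

Incoming column moisture flux per unit ridge length: F = V × PW = 20.6 × 21.2 = 436.72 mm·m/s.
Spread over the 68 km slope with efficiency ε = 0.61: R = ε·F/W = 0.61 × 436.72 / 68000 m = 3.918e-03 mm/s.
R = 3.918e-03 × 3600 = 14.1 mm/hr.
Over 20 h: total = 14.1 × 20 = 282 mm.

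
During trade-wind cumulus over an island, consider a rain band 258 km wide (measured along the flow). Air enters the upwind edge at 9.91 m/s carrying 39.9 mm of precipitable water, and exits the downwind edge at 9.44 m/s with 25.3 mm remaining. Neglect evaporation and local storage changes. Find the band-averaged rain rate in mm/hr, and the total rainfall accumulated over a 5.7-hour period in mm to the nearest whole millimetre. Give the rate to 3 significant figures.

R ≈ 2.18 mm/hr; total ≈ 12 mm

Column moisture flux per unit crosswind length is F = V × PW.
Inflow: F_in = 9.91 × 39.9 = 395.409 mm·m/s
Outflow: F_out = 9.44 × 25.3 = 238.832 mm·m/s
Steady-state rate R = (F_in − F_out)/L = (395.409 − 238.832) / 258000 m = 6.069e-04 mm/s.
R = 6.069e-04 × 3600 = 2.18 mm/hr.
Over 5.7 h: total = 2.18 × 5.7 = 12.426 ≈ 12 mm.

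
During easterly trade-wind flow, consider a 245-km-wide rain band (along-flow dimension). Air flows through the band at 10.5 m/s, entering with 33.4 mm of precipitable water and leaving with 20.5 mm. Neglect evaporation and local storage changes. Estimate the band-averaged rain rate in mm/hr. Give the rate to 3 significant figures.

R ≈ 1.99 mm/hr

Column moisture flux per unit crosswind length is F = V × PW.
Inflow: F_in = 10.5 × 33.4 = 350.7 mm·m/s
Outflow: F_out = 10.5 × 20.5 = 215.25 mm·m/s
Steady-state rate R = (F_in − F_out)/L = (350.7 − 215.25) / 245000 m = 5.529e-04 mm/s.
R = 5.529e-04 × 3600 = 1.99 mm/hr.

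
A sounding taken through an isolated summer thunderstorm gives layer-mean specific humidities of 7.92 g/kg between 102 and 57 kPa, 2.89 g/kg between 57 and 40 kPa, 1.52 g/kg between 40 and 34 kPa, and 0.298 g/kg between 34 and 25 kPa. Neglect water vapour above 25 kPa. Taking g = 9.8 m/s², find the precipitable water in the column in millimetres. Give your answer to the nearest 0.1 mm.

PW ≈ 42.6 mm

Precipitable water is the column-integrated vapour mass per unit area: PW = (1/g) Σ q̄ Δp, with q in kg/kg and Δp in Pa (1 kg/m² of water = 1 mm).
Layer 102–57 kPa: Δp = 450 hPa = 45000 Pa, q̄ = 0.00792 kg/kg → 0.00792 × 45000 / 9.8 = 36.37 mm
Layer 57–40 kPa: Δp = 170 hPa = 17000 Pa, q̄ = 0.00289 kg/kg → 0.00289 × 17000 / 9.8 = 5.01 mm
Layer 40–34 kPa: Δp = 60 hPa = 6000 Pa, q̄ = 0.00152 kg/kg → 0.00152 × 6000 / 9.8 = 0.93 mm
Layer 34–25 kPa: Δp = 90 hPa = 9000 Pa, q̄ = 0.000298 kg/kg → 0.000298 × 9000 / 9.8 = 0.27 mm
PW = 36.37 + 5.01 + 0.93 + 0.27 = 42.58 ≈ 42.6 mm.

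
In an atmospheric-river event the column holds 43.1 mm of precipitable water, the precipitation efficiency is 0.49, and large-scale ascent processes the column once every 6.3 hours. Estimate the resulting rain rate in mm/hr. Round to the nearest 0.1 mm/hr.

Each overturning extracts ε × PW = 0.49 × 43.1 = 21.119 mm.
Rate = ε·PW / τ = 21.119 / 6.3 h = 3.4 mm/hr.

R ≈ 3.4 mm/hr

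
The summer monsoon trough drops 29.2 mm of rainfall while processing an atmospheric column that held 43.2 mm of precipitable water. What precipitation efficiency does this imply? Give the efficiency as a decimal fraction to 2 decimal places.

ε ≈ 0.68

ε = rainfall / PW = 29.2 / 43.2 = 0.68.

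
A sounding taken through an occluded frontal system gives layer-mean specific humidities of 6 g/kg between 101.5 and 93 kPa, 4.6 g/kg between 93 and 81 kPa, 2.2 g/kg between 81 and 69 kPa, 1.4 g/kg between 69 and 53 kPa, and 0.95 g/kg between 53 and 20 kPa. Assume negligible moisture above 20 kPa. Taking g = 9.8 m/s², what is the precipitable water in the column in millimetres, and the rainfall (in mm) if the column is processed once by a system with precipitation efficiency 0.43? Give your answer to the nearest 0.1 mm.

PW ≈ 19.0 mm; rainfall ≈ 8.2 mm

Precipitable water is the column-integrated vapour mass per unit area: PW = (1/g) Σ q̄ Δp, with q in kg/kg and Δp in Pa (1 kg/m² of water = 1 mm).
Layer 101.5–93 kPa: Δp = 85 hPa = 8500 Pa, q̄ = 0.006 kg/kg → 0.006 × 8500 / 9.8 = 5.20 mm
Layer 93–81 kPa: Δp = 120 hPa = 12000 Pa, q̄ = 0.0046 kg/kg → 0.0046 × 12000 / 9.8 = 5.63 mm
Layer 81–69 kPa: Δp = 120 hPa = 12000 Pa, q̄ = 0.0022 kg/kg → 0.0022 × 12000 / 9.8 = 2.69 mm
Layer 69–53 kPa: Δp = 160 hPa = 16000 Pa, q̄ = 0.0014 kg/kg → 0.0014 × 16000 / 9.8 = 2.29 mm
Layer 53–20 kPa: Δp = 330 hPa = 33000 Pa, q̄ = 0.00095 kg/kg → 0.00095 × 33000 / 9.8 = 3.20 mm
PW = 5.20 + 5.63 + 2.69 + 2.29 + 3.20 = 19.01 ≈ 19.0 mm.
Rainfall = ε × PW = 0.43 × 19.0 = 8.2 mm.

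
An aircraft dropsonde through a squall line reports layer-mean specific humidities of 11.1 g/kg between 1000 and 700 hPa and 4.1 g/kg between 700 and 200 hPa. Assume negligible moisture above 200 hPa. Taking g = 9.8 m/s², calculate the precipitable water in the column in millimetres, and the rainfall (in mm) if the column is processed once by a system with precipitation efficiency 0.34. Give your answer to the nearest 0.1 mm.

Precipitable water is the column-integrated vapour mass per unit area: PW = (1/g) Σ q̄ Δp, with q in kg/kg and Δp in Pa (1 kg/m² of water = 1 mm).
Layer 1000–700 hPa: Δp = 300 hPa = 30000 Pa, q̄ = 0.0111 kg/kg → 0.0111 × 30000 / 9.8 = 33.98 mm
Layer 700–200 hPa: Δp = 500 hPa = 50000 Pa, q̄ = 0.0041 kg/kg → 0.0041 × 50000 / 9.8 = 20.92 mm
PW = 33.98 + 20.92 = 54.90 ≈ 54.9 mm.
Rainfall = ε × PW = 0.34 × 54.9 = 18.7 mm.

PW ≈ 54.9 mm; rainfall ≈ 18.7 mm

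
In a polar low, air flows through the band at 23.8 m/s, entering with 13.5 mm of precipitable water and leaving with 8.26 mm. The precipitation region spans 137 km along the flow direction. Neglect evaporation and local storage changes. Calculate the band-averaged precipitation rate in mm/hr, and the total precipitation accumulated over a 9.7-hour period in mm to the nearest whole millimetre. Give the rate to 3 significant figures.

Column moisture flux per unit crosswind length is F = V × PW.
Inflow: F_in = 23.8 × 13.5 = 321.3 mm·m/s
Outflow: F_out = 23.8 × 8.26 = 196.588 mm·m/s
Steady-state rate R = (F_in − F_out)/L = (321.3 − 196.588) / 137000 m = 9.103e-04 mm/s.
R = 9.103e-04 × 3600 = 3.28 mm/hr.
Over 9.7 h: total = 3.28 × 9.7 = 31.816 ≈ 32 mm.

R ≈ 3.28 mm/hr; total ≈ 32 mm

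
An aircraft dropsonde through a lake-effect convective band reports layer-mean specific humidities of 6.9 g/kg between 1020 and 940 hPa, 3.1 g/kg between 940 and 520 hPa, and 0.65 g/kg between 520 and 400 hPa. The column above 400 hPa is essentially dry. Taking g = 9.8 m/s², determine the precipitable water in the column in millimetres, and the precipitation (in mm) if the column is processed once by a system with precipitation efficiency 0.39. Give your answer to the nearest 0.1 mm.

Precipitable water is the column-integrated vapour mass per unit area: PW = (1/g) Σ q̄ Δp, with q in kg/kg and Δp in Pa (1 kg/m² of water = 1 mm).
Layer 1020–940 hPa: Δp = 80 hPa = 8000 Pa, q̄ = 0.0069 kg/kg → 0.0069 × 8000 / 9.8 = 5.63 mm
Layer 940–520 hPa: Δp = 420 hPa = 42000 Pa, q̄ = 0.0031 kg/kg → 0.0031 × 42000 / 9.8 = 13.29 mm
Layer 520–400 hPa: Δp = 120 hPa = 12000 Pa, q̄ = 0.00065 kg/kg → 0.00065 × 12000 / 9.8 = 0.80 mm
PW = 5.63 + 13.29 + 0.80 = 19.72 ≈ 19.7 mm.
Precipitation = ε × PW = 0.39 × 19.7 = 7.7 mm.

PW ≈ 19.7 mm; precipitation ≈ 7.7 mm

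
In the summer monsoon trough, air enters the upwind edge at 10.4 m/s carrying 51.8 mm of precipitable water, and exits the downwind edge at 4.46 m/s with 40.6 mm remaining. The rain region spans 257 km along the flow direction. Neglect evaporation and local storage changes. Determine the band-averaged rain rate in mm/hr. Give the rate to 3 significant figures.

R ≈ 5.01 mm/hr

Column moisture flux per unit crosswind length is F = V × PW.
Inflow: F_in = 10.4 × 51.8 = 538.72 mm·m/s
Outflow: F_out = 4.46 × 40.6 = 181.076 mm·m/s
Steady-state rate R = (F_in − F_out)/L = (538.72 − 181.076) / 257000 m = 1.392e-03 mm/s.
R = 1.392e-03 × 3600 = 5.01 mm/hr.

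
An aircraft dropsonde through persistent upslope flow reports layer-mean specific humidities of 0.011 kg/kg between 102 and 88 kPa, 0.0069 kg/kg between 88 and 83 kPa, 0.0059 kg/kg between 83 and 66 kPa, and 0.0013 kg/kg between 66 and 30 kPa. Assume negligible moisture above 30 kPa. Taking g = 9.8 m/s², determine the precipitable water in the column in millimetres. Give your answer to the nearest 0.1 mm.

Precipitable water is the column-integrated vapour mass per unit area: PW = (1/g) Σ q̄ Δp, with q in kg/kg and Δp in Pa (1 kg/m² of water = 1 mm).
Layer 102–88 kPa: Δp = 140 hPa = 14000 Pa, q̄ = 0.011 kg/kg → 0.011 × 14000 / 9.8 = 15.71 mm
Layer 88–83 kPa: Δp = 50 hPa = 5000 Pa, q̄ = 0.0069 kg/kg → 0.0069 × 5000 / 9.8 = 3.52 mm
Layer 83–66 kPa: Δp = 170 hPa = 17000 Pa, q̄ = 0.0059 kg/kg → 0.0059 × 17000 / 9.8 = 10.23 mm
Layer 66–30 kPa: Δp = 360 hPa = 36000 Pa, q̄ = 0.0013 kg/kg → 0.0013 × 36000 / 9.8 = 4.78 mm
PW = 15.71 + 3.52 + 10.23 + 4.78 = 34.24 ≈ 34.2 mm.

PW ≈ 34.2 mm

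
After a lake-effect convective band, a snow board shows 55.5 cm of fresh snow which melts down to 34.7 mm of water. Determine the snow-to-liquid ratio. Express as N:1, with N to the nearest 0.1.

Ratio = snow depth / SWE = 555 mm / 34.7 mm = 16.0, i.e. 16.0:1.

ratio ≈ 16.0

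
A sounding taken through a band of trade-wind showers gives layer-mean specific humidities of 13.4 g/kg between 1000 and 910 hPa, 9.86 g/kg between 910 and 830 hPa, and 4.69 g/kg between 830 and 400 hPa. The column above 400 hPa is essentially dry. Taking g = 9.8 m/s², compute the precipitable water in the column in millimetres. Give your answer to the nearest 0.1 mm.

Precipitable water is the column-integrated vapour mass per unit area: PW = (1/g) Σ q̄ Δp, with q in kg/kg and Δp in Pa (1 kg/m² of water = 1 mm).
Layer 1000–910 hPa: Δp = 90 hPa = 9000 Pa, q̄ = 0.0134 kg/kg → 0.0134 × 9000 / 9.8 = 12.31 mm
Layer 910–830 hPa: Δp = 80 hPa = 8000 Pa, q̄ = 0.00986 kg/kg → 0.00986 × 8000 / 9.8 = 8.05 mm
Layer 830–400 hPa: Δp = 430 hPa = 43000 Pa, q̄ = 0.00469 kg/kg → 0.00469 × 43000 / 9.8 = 20.58 mm
PW = 12.31 + 8.05 + 20.58 = 40.94 ≈ 40.9 mm.

PW ≈ 40.9 mm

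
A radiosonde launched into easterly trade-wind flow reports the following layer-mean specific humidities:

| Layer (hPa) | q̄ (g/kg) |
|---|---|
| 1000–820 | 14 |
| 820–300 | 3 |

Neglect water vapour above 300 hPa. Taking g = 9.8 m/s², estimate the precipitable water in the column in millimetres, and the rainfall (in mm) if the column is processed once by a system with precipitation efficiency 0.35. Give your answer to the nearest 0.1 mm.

Precipitable water is the column-integrated vapour mass per unit area: PW = (1/g) Σ q̄ Δp, with q in kg/kg and Δp in Pa (1 kg/m² of water = 1 mm).
Layer 1000–820 hPa: Δp = 180 hPa = 18000 Pa, q̄ = 0.014 kg/kg → 0.014 × 18000 / 9.8 = 25.71 mm
Layer 820–300 hPa: Δp = 520 hPa = 52000 Pa, q̄ = 0.003 kg/kg → 0.003 × 52000 / 9.8 = 15.92 mm
PW = 25.71 + 15.92 = 41.63 ≈ 41.6 mm.
Rainfall = ε × PW = 0.35 × 41.6 = 14.6 mm.

PW ≈ 41.6 mm; rainfall ≈ 14.6 mm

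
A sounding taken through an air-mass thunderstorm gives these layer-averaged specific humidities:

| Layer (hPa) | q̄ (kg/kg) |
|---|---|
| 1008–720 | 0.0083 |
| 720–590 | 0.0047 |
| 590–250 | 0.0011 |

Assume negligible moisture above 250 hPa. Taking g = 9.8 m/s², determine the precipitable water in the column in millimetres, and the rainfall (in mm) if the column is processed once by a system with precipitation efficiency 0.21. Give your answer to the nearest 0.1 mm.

PW ≈ 34.4 mm; rainfall ≈ 7.2 mm

Precipitable water is the column-integrated vapour mass per unit area: PW = (1/g) Σ q̄ Δp, with q in kg/kg and Δp in Pa (1 kg/m² of water = 1 mm).
Layer 1008–720 hPa: Δp = 288 hPa = 28800 Pa, q̄ = 0.0083 kg/kg → 0.0083 × 28800 / 9.8 = 24.39 mm
Layer 720–590 hPa: Δp = 130 hPa = 13000 Pa, q̄ = 0.0047 kg/kg → 0.0047 × 13000 / 9.8 = 6.23 mm
Layer 590–250 hPa: Δp = 340 hPa = 34000 Pa, q̄ = 0.0011 kg/kg → 0.0011 × 34000 / 9.8 = 3.82 mm
PW = 24.39 + 6.23 + 3.82 = 34.44 ≈ 34.4 mm.
Rainfall = ε × PW = 0.21 × 34.4 = 7.2 mm.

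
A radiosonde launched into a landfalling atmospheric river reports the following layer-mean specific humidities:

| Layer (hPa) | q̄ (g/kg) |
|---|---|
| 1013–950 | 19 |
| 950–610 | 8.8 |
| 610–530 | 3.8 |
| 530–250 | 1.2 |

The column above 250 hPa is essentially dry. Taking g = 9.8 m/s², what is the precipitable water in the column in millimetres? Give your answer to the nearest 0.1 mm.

PW ≈ 49.3 mm

Precipitable water is the column-integrated vapour mass per unit area: PW = (1/g) Σ q̄ Δp, with q in kg/kg and Δp in Pa (1 kg/m² of water = 1 mm).
Layer 1013–950 hPa: Δp = 63 hPa = 6300 Pa, q̄ = 0.019 kg/kg → 0.019 × 6300 / 9.8 = 12.21 mm
Layer 950–610 hPa: Δp = 340 hPa = 34000 Pa, q̄ = 0.0088 kg/kg → 0.0088 × 34000 / 9.8 = 30.53 mm
Layer 610–530 hPa: Δp = 80 hPa = 8000 Pa, q̄ = 0.0038 kg/kg → 0.0038 × 8000 / 9.8 = 3.10 mm
Layer 530–250 hPa: Δp = 280 hPa = 28000 Pa, q̄ = 0.0012 kg/kg → 0.0012 × 28000 / 9.8 = 3.43 mm
PW = 12.21 + 30.53 + 3.10 + 3.43 = 49.27 ≈ 49.3 mm.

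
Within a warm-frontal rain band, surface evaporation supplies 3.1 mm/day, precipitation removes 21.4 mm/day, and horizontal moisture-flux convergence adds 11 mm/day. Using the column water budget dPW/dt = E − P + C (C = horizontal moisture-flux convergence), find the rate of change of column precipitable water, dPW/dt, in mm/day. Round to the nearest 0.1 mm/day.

dPW/dt = E − P + C = 3.1 − 21.4 + (11) = -7.3 mm/day.

dPW/dt ≈ -7.3 mm/day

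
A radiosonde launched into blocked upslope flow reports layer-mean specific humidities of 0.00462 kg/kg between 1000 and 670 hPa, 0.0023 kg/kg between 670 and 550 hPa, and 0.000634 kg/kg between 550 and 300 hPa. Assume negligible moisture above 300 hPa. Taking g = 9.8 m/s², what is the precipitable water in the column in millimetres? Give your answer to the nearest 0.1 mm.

PW ≈ 20.0 mm

Precipitable water is the column-integrated vapour mass per unit area: PW = (1/g) Σ q̄ Δp, with q in kg/kg and Δp in Pa (1 kg/m² of water = 1 mm).
Layer 1000–670 hPa: Δp = 330 hPa = 33000 Pa, q̄ = 0.00462 kg/kg → 0.00462 × 33000 / 9.8 = 15.56 mm
Layer 670–550 hPa: Δp = 120 hPa = 12000 Pa, q̄ = 0.0023 kg/kg → 0.0023 × 12000 / 9.8 = 2.82 mm
Layer 550–300 hPa: Δp = 250 hPa = 25000 Pa, q̄ = 0.000634 kg/kg → 0.000634 × 25000 / 9.8 = 1.62 mm
PW = 15.56 + 2.82 + 1.62 = 20.00 ≈ 20.0 mm.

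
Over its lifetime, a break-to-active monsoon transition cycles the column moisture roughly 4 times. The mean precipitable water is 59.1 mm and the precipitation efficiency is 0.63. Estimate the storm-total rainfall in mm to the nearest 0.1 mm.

rainfall ≈ 148.9 mm

Each cycle deposits ε × PW = 0.63 × 59.1 = 37.233 mm.
Over 4 cycles: 4 × 37.233 = 148.9 mm.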